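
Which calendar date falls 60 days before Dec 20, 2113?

October 21, 2113

Subtracting 60 days from December 20, 2113.
Going back 20 days from December 20, 2113 reaches the end of the previous month; 60 − 20 = 40 left.
November 2113 has 30 days: 40 − 30 = 10 left.
October 2113 has 31 days; 31 − 10 = 21 → October 21, 2113.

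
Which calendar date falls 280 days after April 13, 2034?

January 18, 2035

Adding 280 days from April 13, 2034.
April has 30 days, so 30 − 13 = 17 days remain after April 13, 2034; 280 − 17 = 263 left.
May 2034 has 31 days: 263 − 31 = 232 left.
June 2034 has 30 days: 232 − 30 = 202 left.
July 2034 has 31 days: 202 − 31 = 171 left.
August 2034 has 31 days: 171 − 31 = 140 left.
September 2034 has 30 days: 140 − 30 = 110 left.
October 2034 has 31 days: 110 − 31 = 79 left.
November 2034 has 30 days: 79 − 30 = 49 left.
December 2034 has 31 days: 49 − 31 = 18 left.
18 days into January 2035 → January 18, 2035.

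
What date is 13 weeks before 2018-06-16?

March 17, 2018

Subtracting 13 weeks = 91 days from June 16, 2018.
Going back 16 days from June 16, 2018 reaches the end of the previous month; 91 − 16 = 75 left.
May 2018 has 31 days: 75 − 31 = 44 left.
April 2018 has 30 days: 44 − 30 = 14 left.
March 2018 has 31 days; 31 − 14 = 17 → March 17, 2018.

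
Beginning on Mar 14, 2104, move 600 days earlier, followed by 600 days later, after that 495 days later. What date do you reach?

Going back 600 days from March 14, 2104:
Going back 14 days from March 14, 2104 reaches the end of the previous month; 600 − 14 = 586 left.
February 2104 has 29 days (2104 is a leap year): 586 − 29 = 557 left.
January 2104 has 31 days: 557 − 31 = 526 left.
December 2103 has 31 days: 526 − 31 = 495 left.
November 2103 has 30 days: 495 − 30 = 465 left.
October 2103 has 31 days: 465 − 31 = 434 left.
September 2103 has 30 days: 434 − 30 = 404 left.
August 2103 has 31 days: 404 − 31 = 373 left.
July 2103 has 31 days: 373 − 31 = 342 left.
June 2103 has 30 days: 342 − 30 = 312 left.
May 2103 has 31 days: 312 − 31 = 281 left.
April 2103 has 30 days: 281 − 30 = 251 left.
March 2103 has 31 days: 251 − 31 = 220 left.
February 2103 has 28 days (2103 is not a leap year): 220 − 28 = 192 left.
January 2103 has 31 days: 192 − 31 = 161 left.
December 2102 has 31 days: 161 − 31 = 130 left.
November 2102 has 30 days: 130 − 30 = 100 left.
October 2102 has 31 days: 100 − 31 = 69 left.
September 2102 has 30 days: 69 − 30 = 39 left.
August 2102 has 31 days: 39 − 31 = 8 left.
July 2102 has 31 days; 31 − 8 = 23 → July 23, 2102.
Adding 600 days from July 23, 2102:
July has 31 days, so 31 − 23 = 8 days remain after July 23, 2102; 600 − 8 = 592 left.
August 2102 has 31 days: 592 − 31 = 561 left.
September 2102 has 30 days: 561 − 30 = 531 left.
October 2102 has 31 days: 531 − 31 = 500 left.
November 2102 has 30 days: 500 − 30 = 470 left.
December 2102 has 31 days: 470 − 31 = 439 left.
January 2103 has 31 days: 439 − 31 = 408 left.
February 2103 has 28 days (2103 is not a leap year): 408 − 28 = 380 left.
March 2103 has 31 days: 380 − 31 = 349 left.
April 2103 has 30 days: 349 − 30 = 319 left.
May 2103 has 31 days: 319 − 31 = 288 left.
June 2103 has 30 days: 288 − 30 = 258 left.
July 2103 has 31 days: 258 − 31 = 227 left.
August 2103 has 31 days: 227 − 31 = 196 left.
September 2103 has 30 days: 196 − 30 = 166 left.
October 2103 has 31 days: 166 − 31 = 135 left.
November 2103 has 30 days: 135 − 30 = 105 left.
December 2103 has 31 days: 105 − 31 = 74 left.
January 2104 has 31 days: 74 − 31 = 43 left.
February 2104 has 29 days (2104 is a leap year): 43 − 29 = 14 left.
14 days into March 2104 → March 14, 2104.
Adding 495 days from March 14, 2104:
March has 31 days, so 31 − 14 = 17 days remain after March 14, 2104; 495 − 17 = 478 left.
April 2104 has 30 days: 478 − 30 = 448 left.
May 2104 has 31 days: 448 − 31 = 417 left.
June 2104 has 30 days: 417 − 30 = 387 left.
July 2104 has 31 days: 387 − 31 = 356 left.
August 2104 has 31 days: 356 − 31 = 325 left.
September 2104 has 30 days: 325 − 30 = 295 left.
October 2104 has 31 days: 295 − 31 = 264 left.
November 2104 has 30 days: 264 − 30 = 234 left.
December 2104 has 31 days: 234 − 31 = 203 left.
January 2105 has 31 days: 203 − 31 = 172 left.
February 2105 has 28 days (2105 is not a leap year): 172 − 28 = 144 left.
March 2105 has 31 days: 144 − 31 = 113 left.
April 2105 has 30 days: 113 − 30 = 83 left.
May 2105 has 31 days: 83 − 31 = 52 left.
June 2105 has 30 days: 52 − 30 = 22 left.
22 days into July 2105 → July 22, 2105.

July 22, 2105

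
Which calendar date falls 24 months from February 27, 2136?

Counting forward 24 months from February 27, 2136.
month 2 + 24 = 26, which is month 2 of year 2138 → February 2138.
Day 27 is valid in February, giving February 27, 2138.

February 27, 2138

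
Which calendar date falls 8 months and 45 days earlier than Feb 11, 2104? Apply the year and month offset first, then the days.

Going back 8 months and 45 days from February 11, 2104: first the month/year part, then the days.
month 2 − 8 = -6, which is month 6 of year 2103 → June 2103.
Day 11 is valid in June, giving June 11, 2103.
Now subtract 45 days from June 11, 2103.
Going back 11 days from June 11, 2103 reaches the end of the previous month; 45 − 11 = 34 left.
May 2103 has 31 days: 34 − 31 = 3 left.
April 2103 has 30 days; 30 − 3 = 27 → April 27, 2103.

April 27, 2103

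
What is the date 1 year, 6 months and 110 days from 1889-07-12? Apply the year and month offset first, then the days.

May 2, 1891

Counting forward 1 year, 6 months and 110 days from July 12, 1889: first the month/year part, then the days.
+1 year → 1890; month 7 + 6 = 13, which is month 1 of year 1891 → January 1891.
Day 12 is valid in January, giving January 12, 1891.
Now add 110 days from January 12, 1891.
January has 31 days, so 31 − 12 = 19 days remain after January 12, 1891; 110 − 19 = 91 left.
February 1891 has 28 days (1891 is not a leap year): 91 − 28 = 63 left.
March 1891 has 31 days: 63 − 31 = 32 left.
April 1891 has 30 days: 32 − 30 = 2 left.
2 days into May 1891 → May 2, 1891.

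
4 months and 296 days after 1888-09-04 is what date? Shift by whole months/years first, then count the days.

Adding 4 months and 296 days from September 4, 1888: first the month/year part, then the days.
month 9 + 4 = 13, which is month 1 of year 1889 → January 1889.
Day 4 is valid in January, giving January 4, 1889.
Now add 296 days from January 4, 1889.
January has 31 days, so 31 − 4 = 27 days remain after January 4, 1889; 296 − 27 = 269 left.
February 1889 has 28 days (1889 is not a leap year): 269 − 28 = 241 left.
March 1889 has 31 days: 241 − 31 = 210 left.
April 1889 has 30 days: 210 − 30 = 180 left.
May 1889 has 31 days: 180 − 31 = 149 left.
June 1889 has 30 days: 149 − 30 = 119 left.
July 1889 has 31 days: 119 − 31 = 88 left.
August 1889 has 31 days: 88 − 31 = 57 left.
September 1889 has 30 days: 57 − 30 = 27 left.
27 days into October 1889 → October 27, 1889.

October 27, 1889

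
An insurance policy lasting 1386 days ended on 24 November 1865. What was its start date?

February 7, 1862

Going back 1386 days from November 24, 1865.
Going back 24 days from November 24, 1865 reaches the end of the previous month; 1386 − 24 = 1362 left.
October 1865 has 31 days: 1362 − 31 = 1331 left.
September 1865 has 30 days: 1331 − 30 = 1301 left.
August 1865 has 31 days: 1301 − 31 = 1270 left.
July 1865 has 31 days: 1270 − 31 = 1239 left.
June 1865 has 30 days: 1239 − 30 = 1209 left.
May 1865 has 31 days: 1209 − 31 = 1178 left.
April 1865 has 30 days: 1178 − 30 = 1148 left.
March 1865 has 31 days: 1148 − 31 = 1117 left.
February 1865 has 28 days (1865 is not a leap year): 1117 − 28 = 1089 left.
January 1865 has 31 days: 1089 − 31 = 1058 left.
December 1864 has 31 days: 1058 − 31 = 1027 left.
November 1864 has 30 days: 1027 − 30 = 997 left.
October 1864 has 31 days: 997 − 31 = 966 left.
September 1864 has 30 days: 966 − 30 = 936 left.
August 1864 has 31 days: 936 − 31 = 905 left.
July 1864 has 31 days: 905 − 31 = 874 left.
June 1864 has 30 days: 874 − 30 = 844 left.
May 1864 has 31 days: 844 − 31 = 813 left.
April 1864 has 30 days: 813 − 30 = 783 left.
March 1864 has 31 days: 783 − 31 = 752 left.
February 1864 has 29 days (1864 is a leap year): 752 − 29 = 723 left.
January 1864 has 31 days: 723 − 31 = 692 left.
December 1863 has 31 days: 692 − 31 = 661 left.
November 1863 has 30 days: 661 − 30 = 631 left.
October 1863 has 31 days: 631 − 31 = 600 left.
September 1863 has 30 days: 600 − 30 = 570 left.
August 1863 has 31 days: 570 − 31 = 539 left.
July 1863 has 31 days: 539 − 31 = 508 left.
June 1863 has 30 days: 508 − 30 = 478 left.
May 1863 has 31 days: 478 − 31 = 447 left.
April 1863 has 30 days: 447 − 30 = 417 left.
March 1863 has 31 days: 417 − 31 = 386 left.
February 1863 has 28 days (1863 is not a leap year): 386 − 28 = 358 left.
January 1863 has 31 days: 358 − 31 = 327 left.
December 1862 has 31 days: 327 − 31 = 296 left.
November 1862 has 30 days: 296 − 30 = 266 left.
October 1862 has 31 days: 266 − 31 = 235 left.
September 1862 has 30 days: 235 − 30 = 205 left.
August 1862 has 31 days: 205 − 31 = 174 left.
July 1862 has 31 days: 174 − 31 = 143 left.
June 1862 has 30 days: 143 − 30 = 113 left.
May 1862 has 31 days: 113 − 31 = 82 left.
April 1862 has 30 days: 82 − 30 = 52 left.
March 1862 has 31 days: 52 − 31 = 21 left.
February 1862 has 28 days; 28 − 21 = 7 → February 7, 1862.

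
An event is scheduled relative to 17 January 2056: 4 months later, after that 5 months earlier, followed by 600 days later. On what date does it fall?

August 8, 2057

Counting forward 4 months from January 17, 2056:
month 1 + 4 = 5 → May 2056.
Day 17 is valid in May, giving May 17, 2056.
Going back 5 months from May 17, 2056:
month 5 − 5 = 0, which is month 12 of year 2055 → December 2055.
Day 17 is valid in December, giving December 17, 2055.
Advancing 600 days from December 17, 2055:
December has 31 days, so 31 − 17 = 14 days remain after December 17, 2055; 600 − 14 = 586 left.
January 2056 has 31 days: 586 − 31 = 555 left.
February 2056 has 29 days (2056 is a leap year): 555 − 29 = 526 left.
March 2056 has 31 days: 526 − 31 = 495 left.
April 2056 has 30 days: 495 − 30 = 465 left.
May 2056 has 31 days: 465 − 31 = 434 left.
June 2056 has 30 days: 434 − 30 = 404 left.
July 2056 has 31 days: 404 − 31 = 373 left.
August 2056 has 31 days: 373 − 31 = 342 left.
September 2056 has 30 days: 342 − 30 = 312 left.
October 2056 has 31 days: 312 − 31 = 281 left.
November 2056 has 30 days: 281 − 30 = 251 left.
December 2056 has 31 days: 251 − 31 = 220 left.
January 2057 has 31 days: 220 − 31 = 189 left.
February 2057 has 28 days (2057 is not a leap year): 189 − 28 = 161 left.
March 2057 has 31 days: 161 − 31 = 130 left.
April 2057 has 30 days: 130 − 30 = 100 left.
May 2057 has 31 days: 100 − 31 = 69 left.
June 2057 has 30 days: 69 − 30 = 39 left.
July 2057 has 31 days: 39 − 31 = 8 left.
8 days into August 2057 → August 8, 2057.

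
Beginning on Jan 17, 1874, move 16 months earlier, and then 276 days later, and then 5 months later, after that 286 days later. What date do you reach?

September 2, 1874

Subtracting 16 months from January 17, 1874:
month 1 − 16 = -15, which is month 9 of year 1872 → September 1872.
Day 17 is valid in September, giving September 17, 1872.
Counting forward 276 days from September 17, 1872:
September has 30 days, so 30 − 17 = 13 days remain after September 17, 1872; 276 − 13 = 263 left.
October 1872 has 31 days: 263 − 31 = 232 left.
November 1872 has 30 days: 232 − 30 = 202 left.
December 1872 has 31 days: 202 − 31 = 171 left.
January 1873 has 31 days: 171 − 31 = 140 left.
February 1873 has 28 days (1873 is not a leap year): 140 − 28 = 112 left.
March 1873 has 31 days: 112 − 31 = 81 left.
April 1873 has 30 days: 81 − 30 = 51 left.
May 1873 has 31 days: 51 − 31 = 20 left.
20 days into June 1873 → June 20, 1873.
Counting forward 5 months from June 20, 1873:
month 6 + 5 = 11 → November 1873.
Day 20 is valid in November, giving November 20, 1873.
Counting forward 286 days from November 20, 1873:
November has 30 days, so 30 − 20 = 10 days remain after November 20, 1873; 286 − 10 = 276 left.
December 1873 has 31 days: 276 − 31 = 245 left.
January 1874 has 31 days: 245 − 31 = 214 left.
February 1874 has 28 days (1874 is not a leap year): 214 − 28 = 186 left.
March 1874 has 31 days: 186 − 31 = 155 left.
April 1874 has 30 days: 155 − 30 = 125 left.
May 1874 has 31 days: 125 − 31 = 94 left.
June 1874 has 30 days: 94 − 30 = 64 left.
July 1874 has 31 days: 64 − 31 = 33 left.
August 1874 has 31 days: 33 − 31 = 2 left.
2 days into September 1874 → September 2, 1874.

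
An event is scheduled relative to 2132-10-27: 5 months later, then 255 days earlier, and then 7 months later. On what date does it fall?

February 15, 2133

Adding 5 months from October 27, 2132:
month 10 + 5 = 15, which is month 3 of year 2133 → March 2133.
Day 27 is valid in March, giving March 27, 2133.
Subtracting 255 days from March 27, 2133:
Going back 27 days from March 27, 2133 reaches the end of the previous month; 255 − 27 = 228 left.
February 2133 has 28 days (2133 is not a leap year): 228 − 28 = 200 left.
January 2133 has 31 days: 200 − 31 = 169 left.
December 2132 has 31 days: 169 − 31 = 138 left.
November 2132 has 30 days: 138 − 30 = 108 left.
October 2132 has 31 days: 108 − 31 = 77 left.
September 2132 has 30 days: 77 − 30 = 47 left.
August 2132 has 31 days: 47 − 31 = 16 left.
July 2132 has 31 days; 31 − 16 = 15 → July 15, 2132.
Adding 7 months from July 15, 2132:
month 7 + 7 = 14, which is month 2 of year 2133 → February 2133.
Day 15 is valid in February, giving February 15, 2133.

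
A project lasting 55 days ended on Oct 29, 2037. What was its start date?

September 4, 2037

Counting back 55 days from October 29, 2037.
Going back 29 days from October 29, 2037 reaches the end of the previous month; 55 − 29 = 26 left.
September 2037 has 30 days; 30 − 26 = 4 → September 4, 2037.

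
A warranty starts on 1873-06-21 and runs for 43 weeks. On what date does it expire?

April 18, 1874

Counting forward 43 weeks = 301 days from June 21, 1873.
June has 30 days, so 30 − 21 = 9 days remain after June 21, 1873; 301 − 9 = 292 left.
July 1873 has 31 days: 292 − 31 = 261 left.
August 1873 has 31 days: 261 − 31 = 230 left.
September 1873 has 30 days: 230 − 30 = 200 left.
October 1873 has 31 days: 200 − 31 = 169 left.
November 1873 has 30 days: 169 − 30 = 139 left.
December 1873 has 31 days: 139 − 31 = 108 left.
January 1874 has 31 days: 108 − 31 = 77 left.
February 1874 has 28 days (1874 is not a leap year): 77 − 28 = 49 left.
March 1874 has 31 days: 49 − 31 = 18 left.
18 days into April 1874 → April 18, 1874.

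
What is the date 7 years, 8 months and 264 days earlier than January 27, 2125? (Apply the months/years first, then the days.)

Going back 7 years, 8 months and 264 days from January 27, 2125: first the month/year part, then the days.
-7 years → 2118; month 1 − 8 = -7, which is month 5 of year 2117 → May 2117.
Day 27 is valid in May, giving May 27, 2117.
Now subtract 264 days from May 27, 2117.
Going back 27 days from May 27, 2117 reaches the end of the previous month; 264 − 27 = 237 left.
April 2117 has 30 days: 237 − 30 = 207 left.
March 2117 has 31 days: 207 − 31 = 176 left.
February 2117 has 28 days (2117 is not a leap year): 176 − 28 = 148 left.
January 2117 has 31 days: 148 − 31 = 117 left.
December 2116 has 31 days: 117 − 31 = 86 left.
November 2116 has 30 days: 86 − 30 = 56 left.
October 2116 has 31 days: 56 − 31 = 25 left.
September 2116 has 30 days; 30 − 25 = 5 → September 5, 2116.

September 5, 2116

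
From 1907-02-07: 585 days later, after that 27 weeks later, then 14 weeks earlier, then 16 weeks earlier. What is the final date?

August 24, 1908

Adding 585 days from February 7, 1907:
February has 28 days, so 28 − 7 = 21 days remain after February 7, 1907; 585 − 21 = 564 left.
March 1907 has 31 days: 564 − 31 = 533 left.
April 1907 has 30 days: 533 − 30 = 503 left.
May 1907 has 31 days: 503 − 31 = 472 left.
June 1907 has 30 days: 472 − 30 = 442 left.
July 1907 has 31 days: 442 − 31 = 411 left.
August 1907 has 31 days: 411 − 31 = 380 left.
September 1907 has 30 days: 380 − 30 = 350 left.
October 1907 has 31 days: 350 − 31 = 319 left.
November 1907 has 30 days: 319 − 30 = 289 left.
December 1907 has 31 days: 289 − 31 = 258 left.
January 1908 has 31 days: 258 − 31 = 227 left.
February 1908 has 29 days (1908 is a leap year): 227 − 29 = 198 left.
March 1908 has 31 days: 198 − 31 = 167 left.
April 1908 has 30 days: 167 − 30 = 137 left.
May 1908 has 31 days: 137 − 31 = 106 left.
June 1908 has 30 days: 106 − 30 = 76 left.
July 1908 has 31 days: 76 − 31 = 45 left.
August 1908 has 31 days: 45 − 31 = 14 left.
14 days into September 1908 → September 14, 1908.
Counting forward 27 weeks (= 189 days) from September 14, 1908:
September has 30 days, so 30 − 14 = 16 days remain after September 14, 1908; 189 − 16 = 173 left.
October 1908 has 31 days: 173 − 31 = 142 left.
November 1908 has 30 days: 142 − 30 = 112 left.
December 1908 has 31 days: 112 − 31 = 81 left.
January 1909 has 31 days: 81 − 31 = 50 left.
February 1909 has 28 days (1909 is not a leap year): 50 − 28 = 22 left.
22 days into March 1909 → March 22, 1909.
Counting back 14 weeks (= 98 days) from March 22, 1909:
Going back 22 days from March 22, 1909 reaches the end of the previous month; 98 − 22 = 76 left.
February 1909 has 28 days (1909 is not a leap year): 76 − 28 = 48 left.
January 1909 has 31 days: 48 − 31 = 17 left.
December 1908 has 31 days; 31 − 17 = 14 → December 14, 1908.
Counting back 16 weeks (= 112 days) from December 14, 1908:
Going back 14 days from December 14, 1908 reaches the end of the previous month; 112 − 14 = 98 left.
November 1908 has 30 days: 98 − 30 = 68 left.
October 1908 has 31 days: 68 − 31 = 37 left.
September 1908 has 30 days: 37 − 30 = 7 left.
August 1908 has 31 days; 31 − 7 = 24 → August 24, 1908.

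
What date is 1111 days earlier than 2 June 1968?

May 18, 1965

Going back 1111 days from June 2, 1968.
Going back 2 days from June 2, 1968 reaches the end of the previous month; 1111 − 2 = 1109 left.
May 1968 has 31 days: 1109 − 31 = 1078 left.
April 1968 has 30 days: 1078 − 30 = 1048 left.
March 1968 has 31 days: 1048 − 31 = 1017 left.
February 1968 has 29 days (1968 is a leap year): 1017 − 29 = 988 left.
January 1968 has 31 days: 988 − 31 = 957 left.
December 1967 has 31 days: 957 − 31 = 926 left.
November 1967 has 30 days: 926 − 30 = 896 left.
October 1967 has 31 days: 896 − 31 = 865 left.
September 1967 has 30 days: 865 − 30 = 835 left.
August 1967 has 31 days: 835 − 31 = 804 left.
July 1967 has 31 days: 804 − 31 = 773 left.
June 1967 has 30 days: 773 − 30 = 743 left.
May 1967 has 31 days: 743 − 31 = 712 left.
April 1967 has 30 days: 712 − 30 = 682 left.
March 1967 has 31 days: 682 − 31 = 651 left.
February 1967 has 28 days (1967 is not a leap year): 651 − 28 = 623 left.
January 1967 has 31 days: 623 − 31 = 592 left.
December 1966 has 31 days: 592 − 31 = 561 left.
November 1966 has 30 days: 561 − 30 = 531 left.
October 1966 has 31 days: 531 − 31 = 500 left.
September 1966 has 30 days: 500 − 30 = 470 left.
August 1966 has 31 days: 470 − 31 = 439 left.
July 1966 has 31 days: 439 − 31 = 408 left.
June 1966 has 30 days: 408 − 30 = 378 left.
May 1966 has 31 days: 378 − 31 = 347 left.
April 1966 has 30 days: 347 − 30 = 317 left.
March 1966 has 31 days: 317 − 31 = 286 left.
February 1966 has 28 days (1966 is not a leap year): 286 − 28 = 258 left.
January 1966 has 31 days: 258 − 31 = 227 left.
December 1965 has 31 days: 227 − 31 = 196 left.
November 1965 has 30 days: 196 − 30 = 166 left.
October 1965 has 31 days: 166 − 31 = 135 left.
September 1965 has 30 days: 135 − 30 = 105 left.
August 1965 has 31 days: 105 − 31 = 74 left.
July 1965 has 31 days: 74 − 31 = 43 left.
June 1965 has 30 days: 43 − 30 = 13 left.
May 1965 has 31 days; 31 − 13 = 18 → May 18, 1965.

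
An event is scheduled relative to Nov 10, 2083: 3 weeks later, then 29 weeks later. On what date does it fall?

Advancing 3 weeks (= 21 days) from November 10, 2083:
November has 30 days, so 30 − 10 = 20 days remain after November 10, 2083; 21 − 20 = 1 left.
1 day into December 2083 → December 1, 2083.
Adding 29 weeks (= 203 days) from December 1, 2083:
December has 31 days, so 31 − 1 = 30 days remain after December 1, 2083; 203 − 30 = 173 left.
January 2084 has 31 days: 173 − 31 = 142 left.
February 2084 has 29 days (2084 is a leap year): 142 − 29 = 113 left.
March 2084 has 31 days: 113 − 31 = 82 left.
April 2084 has 30 days: 82 − 30 = 52 left.
May 2084 has 31 days: 52 − 31 = 21 left.
21 days into June 2084 → June 21, 2084.

June 21, 2084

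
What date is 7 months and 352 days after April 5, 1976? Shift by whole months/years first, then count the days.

Advancing 7 months and 352 days from April 5, 1976: first the month/year part, then the days.
month 4 + 7 = 11 → November 1976.
Day 5 is valid in November, giving November 5, 1976.
Now add 352 days from November 5, 1976.
November has 30 days, so 30 − 5 = 25 days remain after November 5, 1976; 352 − 25 = 327 left.
December 1976 has 31 days: 327 − 31 = 296 left.
January 1977 has 31 days: 296 − 31 = 265 left.
February 1977 has 28 days (1977 is not a leap year): 265 − 28 = 237 left.
March 1977 has 31 days: 237 − 31 = 206 left.
April 1977 has 30 days: 206 − 30 = 176 left.
May 1977 has 31 days: 176 − 31 = 145 left.
June 1977 has 30 days: 145 − 30 = 115 left.
July 1977 has 31 days: 115 − 31 = 84 left.
August 1977 has 31 days: 84 − 31 = 53 left.
September 1977 has 30 days: 53 − 30 = 23 left.
23 days into October 1977 → October 23, 1977.

October 23, 1977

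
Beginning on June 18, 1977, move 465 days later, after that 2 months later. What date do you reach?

November 26, 1978

Counting forward 465 days from June 18, 1977:
June has 30 days, so 30 − 18 = 12 days remain after June 18, 1977; 465 − 12 = 453 left.
July 1977 has 31 days: 453 − 31 = 422 left.
August 1977 has 31 days: 422 − 31 = 391 left.
September 1977 has 30 days: 391 − 30 = 361 left.
October 1977 has 31 days: 361 − 31 = 330 left.
November 1977 has 30 days: 330 − 30 = 300 left.
December 1977 has 31 days: 300 − 31 = 269 left.
January 1978 has 31 days: 269 − 31 = 238 left.
February 1978 has 28 days (1978 is not a leap year): 238 − 28 = 210 left.
March 1978 has 31 days: 210 − 31 = 179 left.
April 1978 has 30 days: 179 − 30 = 149 left.
May 1978 has 31 days: 149 − 31 = 118 left.
June 1978 has 30 days: 118 − 30 = 88 left.
July 1978 has 31 days: 88 − 31 = 57 left.
August 1978 has 31 days: 57 − 31 = 26 left.
26 days into September 1978 → September 26, 1978.
Adding 2 months from September 26, 1978:
month 9 + 2 = 11 → November 1978.
Day 26 is valid in November, giving November 26, 1978.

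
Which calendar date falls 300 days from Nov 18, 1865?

September 14, 1866

Counting forward 300 days from November 18, 1865.
November has 30 days, so 30 − 18 = 12 days remain after November 18, 1865; 300 − 12 = 288 left.
December 1865 has 31 days: 288 − 31 = 257 left.
January 1866 has 31 days: 257 − 31 = 226 left.
February 1866 has 28 days (1866 is not a leap year): 226 − 28 = 198 left.
March 1866 has 31 days: 198 − 31 = 167 left.
April 1866 has 30 days: 167 − 30 = 137 left.
May 1866 has 31 days: 137 − 31 = 106 left.
June 1866 has 30 days: 106 − 30 = 76 left.
July 1866 has 31 days: 76 − 31 = 45 left.
August 1866 has 31 days: 45 − 31 = 14 left.
14 days into September 1866 → September 14, 1866.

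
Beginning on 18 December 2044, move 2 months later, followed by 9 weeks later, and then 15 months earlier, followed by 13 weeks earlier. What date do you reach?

October 23, 2043

Counting forward 2 months from December 18, 2044:
month 12 + 2 = 14, which is month 2 of year 2045 → February 2045.
Day 18 is valid in February, giving February 18, 2045.
Counting forward 9 weeks (= 63 days) from February 18, 2045:
February has 28 days, so 28 − 18 = 10 days remain after February 18, 2045; 63 − 10 = 53 left.
March 2045 has 31 days: 53 − 31 = 22 left.
22 days into April 2045 → April 22, 2045.
Counting back 15 months from April 22, 2045:
month 4 − 15 = -11, which is month 1 of year 2044 → January 2044.
Day 22 is valid in January, giving January 22, 2044.
Subtracting 13 weeks (= 91 days) from January 22, 2044:
Going back 22 days from January 22, 2044 reaches the end of the previous month; 91 − 22 = 69 left.
December 2043 has 31 days: 69 − 31 = 38 left.
November 2043 has 30 days: 38 − 30 = 8 left.
October 2043 has 31 days; 31 − 8 = 23 → October 23, 2043.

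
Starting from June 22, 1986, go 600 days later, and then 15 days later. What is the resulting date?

Advancing 600 days from June 22, 1986:
June has 30 days, so 30 − 22 = 8 days remain after June 22, 1986; 600 − 8 = 592 left.
July 1986 has 31 days: 592 − 31 = 561 left.
August 1986 has 31 days: 561 − 31 = 530 left.
September 1986 has 30 days: 530 − 30 = 500 left.
October 1986 has 31 days: 500 − 31 = 469 left.
November 1986 has 30 days: 469 − 30 = 439 left.
December 1986 has 31 days: 439 − 31 = 408 left.
January 1987 has 31 days: 408 − 31 = 377 left.
February 1987 has 28 days (1987 is not a leap year): 377 − 28 = 349 left.
March 1987 has 31 days: 349 − 31 = 318 left.
April 1987 has 30 days: 318 − 30 = 288 left.
May 1987 has 31 days: 288 − 31 = 257 left.
June 1987 has 30 days: 257 − 30 = 227 left.
July 1987 has 31 days: 227 − 31 = 196 left.
August 1987 has 31 days: 196 − 31 = 165 left.
September 1987 has 30 days: 165 − 30 = 135 left.
October 1987 has 31 days: 135 − 31 = 104 left.
November 1987 has 30 days: 104 − 30 = 74 left.
December 1987 has 31 days: 74 − 31 = 43 left.
January 1988 has 31 days: 43 − 31 = 12 left.
12 days into February 1988 → February 12, 1988.
Counting forward 15 days from February 12, 1988:
February has 29 days; 12 + 15 = 27, still in February.

February 27, 1988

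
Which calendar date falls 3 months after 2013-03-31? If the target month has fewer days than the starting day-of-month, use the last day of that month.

Advancing 3 months from March 31, 2013.
month 3 + 3 = 6 → June 2013.
June 2013 has only 30 days and the start was day 31, so the date clamps to June 30, 2013.

June 30, 2013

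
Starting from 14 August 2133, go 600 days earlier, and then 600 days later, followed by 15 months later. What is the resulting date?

November 14, 2134

Going back 600 days from August 14, 2133:
Going back 14 days from August 14, 2133 reaches the end of the previous month; 600 − 14 = 586 left.
July 2133 has 31 days: 586 − 31 = 555 left.
June 2133 has 30 days: 555 − 30 = 525 left.
May 2133 has 31 days: 525 − 31 = 494 left.
April 2133 has 30 days: 494 − 30 = 464 left.
March 2133 has 31 days: 464 − 31 = 433 left.
February 2133 has 28 days (2133 is not a leap year): 433 − 28 = 405 left.
January 2133 has 31 days: 405 − 31 = 374 left.
December 2132 has 31 days: 374 − 31 = 343 left.
November 2132 has 30 days: 343 − 30 = 313 left.
October 2132 has 31 days: 313 − 31 = 282 left.
September 2132 has 30 days: 282 − 30 = 252 left.
August 2132 has 31 days: 252 − 31 = 221 left.
July 2132 has 31 days: 221 − 31 = 190 left.
June 2132 has 30 days: 190 − 30 = 160 left.
May 2132 has 31 days: 160 − 31 = 129 left.
April 2132 has 30 days: 129 − 30 = 99 left.
March 2132 has 31 days: 99 − 31 = 68 left.
February 2132 has 29 days (2132 is a leap year): 68 − 29 = 39 left.
January 2132 has 31 days: 39 − 31 = 8 left.
December 2131 has 31 days; 31 − 8 = 23 → December 23, 2131.
Advancing 600 days from December 23, 2131:
December has 31 days, so 31 − 23 = 8 days remain after December 23, 2131; 600 − 8 = 592 left.
January 2132 has 31 days: 592 − 31 = 561 left.
February 2132 has 29 days (2132 is a leap year): 561 − 29 = 532 left.
March 2132 has 31 days: 532 − 31 = 501 left.
April 2132 has 30 days: 501 − 30 = 471 left.
May 2132 has 31 days: 471 − 31 = 440 left.
June 2132 has 30 days: 440 − 30 = 410 left.
July 2132 has 31 days: 410 − 31 = 379 left.
August 2132 has 31 days: 379 − 31 = 348 left.
September 2132 has 30 days: 348 − 30 = 318 left.
October 2132 has 31 days: 318 − 31 = 287 left.
November 2132 has 30 days: 287 − 30 = 257 left.
December 2132 has 31 days: 257 − 31 = 226 left.
January 2133 has 31 days: 226 − 31 = 195 left.
February 2133 has 28 days (2133 is not a leap year): 195 − 28 = 167 left.
March 2133 has 31 days: 167 − 31 = 136 left.
April 2133 has 30 days: 136 − 30 = 106 left.
May 2133 has 31 days: 106 − 31 = 75 left.
June 2133 has 30 days: 75 − 30 = 45 left.
July 2133 has 31 days: 45 − 31 = 14 left.
14 days into August 2133 → August 14, 2133.
Advancing 15 months from August 14, 2133:
month 8 + 15 = 23, which is month 11 of year 2134 → November 2134.
Day 14 is valid in November, giving November 14, 2134.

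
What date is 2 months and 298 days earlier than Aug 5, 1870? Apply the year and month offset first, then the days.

August 11, 1869

Going back 2 months and 298 days from August 5, 1870: first the month/year part, then the days.
month 8 − 2 = 6 → June 1870.
Day 5 is valid in June, giving June 5, 1870.
Now subtract 298 days from June 5, 1870.
Going back 5 days from June 5, 1870 reaches the end of the previous month; 298 − 5 = 293 left.
May 1870 has 31 days: 293 − 31 = 262 left.
April 1870 has 30 days: 262 − 30 = 232 left.
March 1870 has 31 days: 232 − 31 = 201 left.
February 1870 has 28 days (1870 is not a leap year): 201 − 28 = 173 left.
January 1870 has 31 days: 173 − 31 = 142 left.
December 1869 has 31 days: 142 − 31 = 111 left.
November 1869 has 30 days: 111 − 30 = 81 left.
October 1869 has 31 days: 81 − 31 = 50 left.
September 1869 has 30 days: 50 − 30 = 20 left.
August 1869 has 31 days; 31 − 20 = 11 → August 11, 1869.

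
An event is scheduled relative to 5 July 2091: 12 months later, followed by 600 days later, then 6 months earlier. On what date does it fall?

Counting forward 12 months from July 5, 2091:
month 7 + 12 = 19, which is month 7 of year 2092 → July 2092.
Day 5 is valid in July, giving July 5, 2092.
Counting forward 600 days from July 5, 2092:
July has 31 days, so 31 − 5 = 26 days remain after July 5, 2092; 600 − 26 = 574 left.
August 2092 has 31 days: 574 − 31 = 543 left.
September 2092 has 30 days: 543 − 30 = 513 left.
October 2092 has 31 days: 513 − 31 = 482 left.
November 2092 has 30 days: 482 − 30 = 452 left.
December 2092 has 31 days: 452 − 31 = 421 left.
January 2093 has 31 days: 421 − 31 = 390 left.
February 2093 has 28 days (2093 is not a leap year): 390 − 28 = 362 left.
March 2093 has 31 days: 362 − 31 = 331 left.
April 2093 has 30 days: 331 − 30 = 301 left.
May 2093 has 31 days: 301 − 31 = 270 left.
June 2093 has 30 days: 270 − 30 = 240 left.
July 2093 has 31 days: 240 − 31 = 209 left.
August 2093 has 31 days: 209 − 31 = 178 left.
September 2093 has 30 days: 178 − 30 = 148 left.
October 2093 has 31 days: 148 − 31 = 117 left.
November 2093 has 30 days: 117 − 30 = 87 left.
December 2093 has 31 days: 87 − 31 = 56 left.
January 2094 has 31 days: 56 − 31 = 25 left.
25 days into February 2094 → February 25, 2094.
Counting back 6 months from February 25, 2094:
month 2 − 6 = -4, which is month 8 of year 2093 → August 2093.
Day 25 is valid in August, giving August 25, 2093.

August 25, 2093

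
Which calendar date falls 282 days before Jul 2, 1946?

Counting back 282 days from July 2, 1946.
Going back 2 days from July 2, 1946 reaches the end of the previous month; 282 − 2 = 280 left.
June 1946 has 30 days: 280 − 30 = 250 left.
May 1946 has 31 days: 250 − 31 = 219 left.
April 1946 has 30 days: 219 − 30 = 189 left.
March 1946 has 31 days: 189 − 31 = 158 left.
February 1946 has 28 days (1946 is not a leap year): 158 − 28 = 130 left.
January 1946 has 31 days: 130 − 31 = 99 left.
December 1945 has 31 days: 99 − 31 = 68 left.
November 1945 has 30 days: 68 − 30 = 38 left.
October 1945 has 31 days: 38 − 31 = 7 left.
September 1945 has 30 days; 30 − 7 = 23 → September 23, 1945.

September 23, 1945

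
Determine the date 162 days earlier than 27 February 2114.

September 18, 2113

Going back 162 days from February 27, 2114.
Going back 27 days from February 27, 2114 reaches the end of the previous month; 162 − 27 = 135 left.
January 2114 has 31 days: 135 − 31 = 104 left.
December 2113 has 31 days: 104 − 31 = 73 left.
November 2113 has 30 days: 73 − 30 = 43 left.
October 2113 has 31 days: 43 − 31 = 12 left.
September 2113 has 30 days; 30 − 12 = 18 → September 18, 2113.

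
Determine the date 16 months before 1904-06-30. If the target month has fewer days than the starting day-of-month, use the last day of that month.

Subtracting 16 months from June 30, 1904.
month 6 − 16 = -10, which is month 2 of year 1903 → February 1903.
February 1903 has only 28 days (1903 is not a leap year — relevant if February), and the start was day 30, so the date clamps to February 28, 1903.

February 28, 1903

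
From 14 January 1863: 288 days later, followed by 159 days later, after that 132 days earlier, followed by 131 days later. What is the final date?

Adding 288 days from January 14, 1863:
January has 31 days, so 31 − 14 = 17 days remain after January 14, 1863; 288 − 17 = 271 left.
February 1863 has 28 days (1863 is not a leap year): 271 − 28 = 243 left.
March 1863 has 31 days: 243 − 31 = 212 left.
April 1863 has 30 days: 212 − 30 = 182 left.
May 1863 has 31 days: 182 − 31 = 151 left.
June 1863 has 30 days: 151 − 30 = 121 left.
July 1863 has 31 days: 121 − 31 = 90 left.
August 1863 has 31 days: 90 − 31 = 59 left.
September 1863 has 30 days: 59 − 30 = 29 left.
29 days into October 1863 → October 29, 1863.
Advancing 159 days from October 29, 1863:
October has 31 days, so 31 − 29 = 2 days remain after October 29, 1863; 159 − 2 = 157 left.
November 1863 has 30 days: 157 − 30 = 127 left.
December 1863 has 31 days: 127 − 31 = 96 left.
January 1864 has 31 days: 96 − 31 = 65 left.
February 1864 has 29 days (1864 is a leap year): 65 − 29 = 36 left.
March 1864 has 31 days: 36 − 31 = 5 left.
5 days into April 1864 → April 5, 1864.
Subtracting 132 days from April 5, 1864:
Going back 5 days from April 5, 1864 reaches the end of the previous month; 132 − 5 = 127 left.
March 1864 has 31 days: 127 − 31 = 96 left.
February 1864 has 29 days (1864 is a leap year): 96 − 29 = 67 left.
January 1864 has 31 days: 67 − 31 = 36 left.
December 1863 has 31 days: 36 − 31 = 5 left.
November 1863 has 30 days; 30 − 5 = 25 → November 25, 1863.
Advancing 131 days from November 25, 1863:
November has 30 days, so 30 − 25 = 5 days remain after November 25, 1863; 131 − 5 = 126 left.
December 1863 has 31 days: 126 − 31 = 95 left.
January 1864 has 31 days: 95 − 31 = 64 left.
February 1864 has 29 days (1864 is a leap year): 64 − 29 = 35 left.
March 1864 has 31 days: 35 − 31 = 4 left.
4 days into April 1864 → April 4, 1864.

April 4, 1864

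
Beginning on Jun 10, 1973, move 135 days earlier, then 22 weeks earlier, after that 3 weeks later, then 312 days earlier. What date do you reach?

November 8, 1971

Counting back 135 days from June 10, 1973:
Going back 10 days from June 10, 1973 reaches the end of the previous month; 135 − 10 = 125 left.
May 1973 has 31 days: 125 − 31 = 94 left.
April 1973 has 30 days: 94 − 30 = 64 left.
March 1973 has 31 days: 64 − 31 = 33 left.
February 1973 has 28 days (1973 is not a leap year): 33 − 28 = 5 left.
January 1973 has 31 days; 31 − 5 = 26 → January 26, 1973.
Going back 22 weeks (= 154 days) from January 26, 1973:
Going back 26 days from January 26, 1973 reaches the end of the previous month; 154 − 26 = 128 left.
December 1972 has 31 days: 128 − 31 = 97 left.
November 1972 has 30 days: 97 − 30 = 67 left.
October 1972 has 31 days: 67 − 31 = 36 left.
September 1972 has 30 days: 36 − 30 = 6 left.
August 1972 has 31 days; 31 − 6 = 25 → August 25, 1972.
Advancing 3 weeks (= 21 days) from August 25, 1972:
August has 31 days, so 31 − 25 = 6 days remain after August 25, 1972; 21 − 6 = 15 left.
15 days into September 1972 → September 15, 1972.
Subtracting 312 days from September 15, 1972:
Going back 15 days from September 15, 1972 reaches the end of the previous month; 312 − 15 = 297 left.
August 1972 has 31 days: 297 − 31 = 266 left.
July 1972 has 31 days: 266 − 31 = 235 left.
June 1972 has 30 days: 235 − 30 = 205 left.
May 1972 has 31 days: 205 − 31 = 174 left.
April 1972 has 30 days: 174 − 30 = 144 left.
March 1972 has 31 days: 144 − 31 = 113 left.
February 1972 has 29 days (1972 is a leap year): 113 − 29 = 84 left.
January 1972 has 31 days: 84 − 31 = 53 left.
December 1971 has 31 days: 53 − 31 = 22 left.
November 1971 has 30 days; 30 − 22 = 8 → November 8, 1971.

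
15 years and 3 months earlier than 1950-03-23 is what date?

Going back 15 years and 3 months from March 23, 1950.
-15 years → 1935; month 3 − 3 = 0, which is month 12 of year 1934 → December 1934.
Day 23 is valid in December, giving December 23, 1934.

December 23, 1934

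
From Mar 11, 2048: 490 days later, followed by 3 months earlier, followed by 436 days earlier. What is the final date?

Counting forward 490 days from March 11, 2048:
March has 31 days, so 31 − 11 = 20 days remain after March 11, 2048; 490 − 20 = 470 left.
April 2048 has 30 days: 470 − 30 = 440 left.
May 2048 has 31 days: 440 − 31 = 409 left.
June 2048 has 30 days: 409 − 30 = 379 left.
July 2048 has 31 days: 379 − 31 = 348 left.
August 2048 has 31 days: 348 − 31 = 317 left.
September 2048 has 30 days: 317 − 30 = 287 left.
October 2048 has 31 days: 287 − 31 = 256 left.
November 2048 has 30 days: 256 − 30 = 226 left.
December 2048 has 31 days: 226 − 31 = 195 left.
January 2049 has 31 days: 195 − 31 = 164 left.
February 2049 has 28 days (2049 is not a leap year): 164 − 28 = 136 left.
March 2049 has 31 days: 136 − 31 = 105 left.
April 2049 has 30 days: 105 − 30 = 75 left.
May 2049 has 31 days: 75 − 31 = 44 left.
June 2049 has 30 days: 44 − 30 = 14 left.
14 days into July 2049 → July 14, 2049.
Subtracting 3 months from July 14, 2049:
month 7 − 3 = 4 → April 2049.
Day 14 is valid in April, giving April 14, 2049.
Subtracting 436 days from April 14, 2049:
Going back 14 days from April 14, 2049 reaches the end of the previous month; 436 − 14 = 422 left.
March 2049 has 31 days: 422 − 31 = 391 left.
February 2049 has 28 days (2049 is not a leap year): 391 − 28 = 363 left.
January 2049 has 31 days: 363 − 31 = 332 left.
December 2048 has 31 days: 332 − 31 = 301 left.
November 2048 has 30 days: 301 − 30 = 271 left.
October 2048 has 31 days: 271 − 31 = 240 left.
September 2048 has 30 days: 240 − 30 = 210 left.
August 2048 has 31 days: 210 − 31 = 179 left.
July 2048 has 31 days: 179 − 31 = 148 left.
June 2048 has 30 days: 148 − 30 = 118 left.
May 2048 has 31 days: 118 − 31 = 87 left.
April 2048 has 30 days: 87 − 30 = 57 left.
March 2048 has 31 days: 57 − 31 = 26 left.
February 2048 has 29 days; 29 − 26 = 3 → February 3, 2048.

February 3, 2048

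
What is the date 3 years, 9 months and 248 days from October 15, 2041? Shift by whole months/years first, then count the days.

March 20, 2046

Counting forward 3 years, 9 months and 248 days from October 15, 2041: first the month/year part, then the days.
+3 years → 2044; month 10 + 9 = 19, which is month 7 of year 2045 → July 2045.
Day 15 is valid in July, giving July 15, 2045.
Now add 248 days from July 15, 2045.
July has 31 days, so 31 − 15 = 16 days remain after July 15, 2045; 248 − 16 = 232 left.
August 2045 has 31 days: 232 − 31 = 201 left.
September 2045 has 30 days: 201 − 30 = 171 left.
October 2045 has 31 days: 171 − 31 = 140 left.
November 2045 has 30 days: 140 − 30 = 110 left.
December 2045 has 31 days: 110 − 31 = 79 left.
January 2046 has 31 days: 79 − 31 = 48 left.
February 2046 has 28 days (2046 is not a leap year): 48 − 28 = 20 left.
20 days into March 2046 → March 20, 2046.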